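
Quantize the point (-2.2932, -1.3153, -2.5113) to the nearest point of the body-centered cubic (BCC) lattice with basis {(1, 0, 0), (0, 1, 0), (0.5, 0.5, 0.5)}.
(-2.5, -1.5, -2.5)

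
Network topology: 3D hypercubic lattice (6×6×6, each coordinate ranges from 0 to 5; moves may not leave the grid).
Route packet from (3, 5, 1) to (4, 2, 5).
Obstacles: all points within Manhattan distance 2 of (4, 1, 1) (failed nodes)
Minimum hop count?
8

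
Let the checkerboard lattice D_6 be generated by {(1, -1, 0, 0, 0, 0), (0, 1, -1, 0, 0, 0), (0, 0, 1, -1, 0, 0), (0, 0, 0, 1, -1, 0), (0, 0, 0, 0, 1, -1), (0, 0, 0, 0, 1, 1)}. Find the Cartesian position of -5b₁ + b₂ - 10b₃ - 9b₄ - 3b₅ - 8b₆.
(-5, 6, -11, 1, -2, -5)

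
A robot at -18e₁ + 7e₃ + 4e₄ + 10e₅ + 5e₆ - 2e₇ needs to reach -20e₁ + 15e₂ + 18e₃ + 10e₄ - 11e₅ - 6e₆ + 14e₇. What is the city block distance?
82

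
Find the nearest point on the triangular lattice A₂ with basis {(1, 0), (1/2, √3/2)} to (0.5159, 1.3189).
(0.5, 0.866)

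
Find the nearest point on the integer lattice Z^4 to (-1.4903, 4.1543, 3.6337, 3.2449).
(-1, 4, 4, 3)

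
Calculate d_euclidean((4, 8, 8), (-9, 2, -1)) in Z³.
16.9115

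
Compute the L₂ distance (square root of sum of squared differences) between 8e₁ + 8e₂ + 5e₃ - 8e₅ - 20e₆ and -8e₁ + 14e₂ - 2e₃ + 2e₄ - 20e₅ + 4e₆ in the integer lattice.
32.6343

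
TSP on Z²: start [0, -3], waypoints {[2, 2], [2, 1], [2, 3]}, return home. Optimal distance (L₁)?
16
(one optimal route: (0, -3) → (2, 2) → (2, 3) → (2, 1) → (0, -3))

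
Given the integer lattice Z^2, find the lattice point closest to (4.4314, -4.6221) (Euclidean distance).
(4, -5)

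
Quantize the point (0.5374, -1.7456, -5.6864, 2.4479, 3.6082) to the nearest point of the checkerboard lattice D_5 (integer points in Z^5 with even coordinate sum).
(0, -2, -6, 2, 4)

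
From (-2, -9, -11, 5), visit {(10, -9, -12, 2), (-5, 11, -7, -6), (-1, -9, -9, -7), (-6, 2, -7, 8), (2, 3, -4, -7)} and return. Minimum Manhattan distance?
124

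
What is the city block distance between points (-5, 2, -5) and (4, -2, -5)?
13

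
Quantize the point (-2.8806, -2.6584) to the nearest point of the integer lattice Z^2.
(-3, -3)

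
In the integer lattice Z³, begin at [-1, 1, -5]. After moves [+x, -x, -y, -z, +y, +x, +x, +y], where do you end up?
(1, 2, -6)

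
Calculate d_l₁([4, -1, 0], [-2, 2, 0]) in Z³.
9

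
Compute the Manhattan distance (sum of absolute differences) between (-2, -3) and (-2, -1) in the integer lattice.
2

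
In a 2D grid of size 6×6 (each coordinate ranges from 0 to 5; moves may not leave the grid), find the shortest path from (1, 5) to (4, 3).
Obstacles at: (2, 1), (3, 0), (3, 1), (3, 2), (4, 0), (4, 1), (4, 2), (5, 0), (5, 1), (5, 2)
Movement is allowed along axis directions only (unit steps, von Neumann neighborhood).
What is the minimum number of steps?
5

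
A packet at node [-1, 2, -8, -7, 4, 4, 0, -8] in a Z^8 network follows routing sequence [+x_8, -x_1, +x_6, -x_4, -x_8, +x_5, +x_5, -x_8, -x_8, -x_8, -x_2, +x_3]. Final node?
(-2, 1, -7, -8, 6, 5, 0, -11)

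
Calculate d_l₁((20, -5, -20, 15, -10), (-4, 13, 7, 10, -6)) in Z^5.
78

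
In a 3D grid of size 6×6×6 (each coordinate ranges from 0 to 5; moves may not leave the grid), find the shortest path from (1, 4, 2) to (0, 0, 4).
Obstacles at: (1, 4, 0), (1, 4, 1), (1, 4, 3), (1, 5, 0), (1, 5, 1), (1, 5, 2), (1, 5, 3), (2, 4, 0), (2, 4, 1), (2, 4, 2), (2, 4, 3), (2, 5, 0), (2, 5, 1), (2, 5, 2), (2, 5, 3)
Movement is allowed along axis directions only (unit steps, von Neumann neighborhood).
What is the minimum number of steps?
7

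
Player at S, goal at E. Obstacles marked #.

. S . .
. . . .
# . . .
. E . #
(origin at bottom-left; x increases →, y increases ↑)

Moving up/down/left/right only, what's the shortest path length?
3
(one shortest path: (1, 3) → (1, 2) → (1, 1) → (1, 0))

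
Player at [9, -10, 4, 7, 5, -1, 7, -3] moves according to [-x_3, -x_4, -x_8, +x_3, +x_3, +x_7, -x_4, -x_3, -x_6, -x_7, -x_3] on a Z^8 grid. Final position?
(9, -10, 3, 5, 5, -2, 7, -4)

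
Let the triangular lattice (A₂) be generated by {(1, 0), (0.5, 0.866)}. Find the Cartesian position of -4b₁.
(-4, 0)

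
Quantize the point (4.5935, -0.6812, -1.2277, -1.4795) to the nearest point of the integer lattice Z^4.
(5, -1, -1, -1)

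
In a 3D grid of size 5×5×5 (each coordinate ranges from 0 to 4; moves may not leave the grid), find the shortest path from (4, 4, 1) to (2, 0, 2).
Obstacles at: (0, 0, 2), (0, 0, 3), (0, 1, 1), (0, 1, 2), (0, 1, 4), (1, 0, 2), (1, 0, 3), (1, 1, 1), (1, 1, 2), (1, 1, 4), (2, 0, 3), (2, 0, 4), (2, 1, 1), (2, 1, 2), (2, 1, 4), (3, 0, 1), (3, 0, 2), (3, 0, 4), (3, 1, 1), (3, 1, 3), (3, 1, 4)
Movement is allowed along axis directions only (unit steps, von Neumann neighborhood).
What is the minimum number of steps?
9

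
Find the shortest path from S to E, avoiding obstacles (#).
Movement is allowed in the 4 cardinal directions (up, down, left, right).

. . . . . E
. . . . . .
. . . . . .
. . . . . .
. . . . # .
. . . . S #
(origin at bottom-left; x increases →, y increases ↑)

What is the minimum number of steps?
8
(one shortest path: (4, 0) → (3, 0) → (3, 1) → (3, 2) → (4, 2) → (5, 2) → (5, 3) → (5, 4) → (5, 5))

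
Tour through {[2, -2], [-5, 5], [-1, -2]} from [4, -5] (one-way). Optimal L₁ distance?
19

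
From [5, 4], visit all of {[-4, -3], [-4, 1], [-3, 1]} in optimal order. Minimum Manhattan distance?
16
(one optimal route: (5, 4) → (-3, 1) → (-4, 1) → (-4, -3))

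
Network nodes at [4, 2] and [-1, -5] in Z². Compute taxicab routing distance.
12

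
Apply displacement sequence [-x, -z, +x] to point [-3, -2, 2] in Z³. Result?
(-3, -2, 1)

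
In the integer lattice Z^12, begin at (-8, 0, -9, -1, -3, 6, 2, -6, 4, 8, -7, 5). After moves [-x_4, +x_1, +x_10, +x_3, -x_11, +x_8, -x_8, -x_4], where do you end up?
(-7, 0, -8, -3, -3, 6, 2, -6, 4, 9, -8, 5)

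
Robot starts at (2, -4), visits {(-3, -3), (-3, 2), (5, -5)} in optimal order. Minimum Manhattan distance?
19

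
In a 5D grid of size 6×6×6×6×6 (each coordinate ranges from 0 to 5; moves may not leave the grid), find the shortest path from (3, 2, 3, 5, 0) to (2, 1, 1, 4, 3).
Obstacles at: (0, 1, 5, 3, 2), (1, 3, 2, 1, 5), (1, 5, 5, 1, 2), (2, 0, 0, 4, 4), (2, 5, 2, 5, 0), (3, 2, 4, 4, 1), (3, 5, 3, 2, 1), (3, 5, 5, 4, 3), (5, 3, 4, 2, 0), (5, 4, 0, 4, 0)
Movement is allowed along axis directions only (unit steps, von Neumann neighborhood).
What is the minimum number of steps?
8
(one shortest path: (3, 2, 3, 5, 0) → (2, 2, 3, 5, 0) → (2, 1, 3, 5, 0) → (2, 1, 2, 5, 0) → (2, 1, 1, 5, 0) → (2, 1, 1, 4, 0) → (2, 1, 1, 4, 1) → (2, 1, 1, 4, 2) → (2, 1, 1, 4, 3))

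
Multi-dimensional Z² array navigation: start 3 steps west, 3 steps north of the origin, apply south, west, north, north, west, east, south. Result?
(-4, 3)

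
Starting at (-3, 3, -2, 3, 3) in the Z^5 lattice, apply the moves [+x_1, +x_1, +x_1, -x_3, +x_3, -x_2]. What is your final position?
(0, 2, -2, 3, 3)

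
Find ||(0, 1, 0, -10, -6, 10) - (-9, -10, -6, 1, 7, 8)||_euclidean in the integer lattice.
23.0651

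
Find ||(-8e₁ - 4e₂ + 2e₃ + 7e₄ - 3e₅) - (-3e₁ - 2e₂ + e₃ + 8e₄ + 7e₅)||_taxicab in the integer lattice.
19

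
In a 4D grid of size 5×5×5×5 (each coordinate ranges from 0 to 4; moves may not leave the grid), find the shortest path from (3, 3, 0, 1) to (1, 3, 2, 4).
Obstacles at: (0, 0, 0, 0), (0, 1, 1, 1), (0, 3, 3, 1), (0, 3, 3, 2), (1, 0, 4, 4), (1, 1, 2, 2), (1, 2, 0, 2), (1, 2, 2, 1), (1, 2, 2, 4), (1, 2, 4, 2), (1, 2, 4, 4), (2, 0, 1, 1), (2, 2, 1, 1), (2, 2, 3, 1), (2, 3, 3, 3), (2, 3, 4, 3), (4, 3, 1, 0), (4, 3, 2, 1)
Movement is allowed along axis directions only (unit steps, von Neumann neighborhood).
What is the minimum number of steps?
7
(one shortest path: (3, 3, 0, 1) → (2, 3, 0, 1) → (1, 3, 0, 1) → (1, 3, 1, 1) → (1, 3, 2, 1) → (1, 3, 2, 2) → (1, 3, 2, 3) → (1, 3, 2, 4))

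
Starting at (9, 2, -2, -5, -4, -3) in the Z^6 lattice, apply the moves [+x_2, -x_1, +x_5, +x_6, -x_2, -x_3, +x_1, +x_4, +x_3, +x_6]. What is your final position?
(9, 2, -2, -4, -3, -1)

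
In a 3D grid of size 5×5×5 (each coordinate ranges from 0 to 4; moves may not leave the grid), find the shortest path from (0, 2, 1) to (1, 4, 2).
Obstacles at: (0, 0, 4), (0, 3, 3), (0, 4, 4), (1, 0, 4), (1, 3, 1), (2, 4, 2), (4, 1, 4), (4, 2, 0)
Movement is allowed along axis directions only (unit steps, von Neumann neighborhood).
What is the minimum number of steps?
4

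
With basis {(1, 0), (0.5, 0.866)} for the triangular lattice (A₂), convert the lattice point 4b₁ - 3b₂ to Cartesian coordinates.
(2.5, -2.598)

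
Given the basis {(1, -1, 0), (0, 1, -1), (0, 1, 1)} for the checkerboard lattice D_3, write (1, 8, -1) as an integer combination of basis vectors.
b₁ + 5b₂ + 4b₃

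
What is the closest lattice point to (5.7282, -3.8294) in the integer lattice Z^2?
(6, -4)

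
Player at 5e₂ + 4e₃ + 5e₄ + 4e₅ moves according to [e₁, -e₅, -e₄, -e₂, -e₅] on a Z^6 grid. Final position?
(1, 4, 4, 4, 2, 0)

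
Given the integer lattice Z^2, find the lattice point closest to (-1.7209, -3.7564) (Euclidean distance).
(-2, -4)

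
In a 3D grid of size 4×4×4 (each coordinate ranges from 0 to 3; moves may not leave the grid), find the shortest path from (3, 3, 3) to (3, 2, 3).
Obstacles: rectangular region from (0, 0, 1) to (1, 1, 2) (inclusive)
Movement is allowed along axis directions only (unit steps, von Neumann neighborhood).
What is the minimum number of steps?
1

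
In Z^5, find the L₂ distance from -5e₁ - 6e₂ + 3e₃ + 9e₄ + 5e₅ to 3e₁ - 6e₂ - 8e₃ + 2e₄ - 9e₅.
20.7364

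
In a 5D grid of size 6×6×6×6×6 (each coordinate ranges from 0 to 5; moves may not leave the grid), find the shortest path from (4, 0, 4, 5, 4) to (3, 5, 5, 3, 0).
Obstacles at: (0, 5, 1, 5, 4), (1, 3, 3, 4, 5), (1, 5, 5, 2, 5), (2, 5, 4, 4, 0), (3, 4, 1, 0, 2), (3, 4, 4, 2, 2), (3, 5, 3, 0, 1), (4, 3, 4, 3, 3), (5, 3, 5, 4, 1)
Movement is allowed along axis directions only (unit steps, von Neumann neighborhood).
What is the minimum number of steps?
13
(one shortest path: (4, 0, 4, 5, 4) → (3, 0, 4, 5, 4) → (3, 1, 4, 5, 4) → (3, 2, 4, 5, 4) → (3, 3, 4, 5, 4) → (3, 4, 4, 5, 4) → (3, 5, 4, 5, 4) → (3, 5, 5, 5, 4) → (3, 5, 5, 4, 4) → (3, 5, 5, 3, 4) → (3, 5, 5, 3, 3) → (3, 5, 5, 3, 2) → (3, 5, 5, 3, 1) → (3, 5, 5, 3, 0))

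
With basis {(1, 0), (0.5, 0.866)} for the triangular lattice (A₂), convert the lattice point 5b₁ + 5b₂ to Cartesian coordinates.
(7.5, 4.33)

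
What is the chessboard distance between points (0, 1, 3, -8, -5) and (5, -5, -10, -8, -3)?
13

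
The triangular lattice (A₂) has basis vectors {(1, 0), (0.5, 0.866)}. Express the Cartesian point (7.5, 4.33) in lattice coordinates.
5b₁ + 5b₂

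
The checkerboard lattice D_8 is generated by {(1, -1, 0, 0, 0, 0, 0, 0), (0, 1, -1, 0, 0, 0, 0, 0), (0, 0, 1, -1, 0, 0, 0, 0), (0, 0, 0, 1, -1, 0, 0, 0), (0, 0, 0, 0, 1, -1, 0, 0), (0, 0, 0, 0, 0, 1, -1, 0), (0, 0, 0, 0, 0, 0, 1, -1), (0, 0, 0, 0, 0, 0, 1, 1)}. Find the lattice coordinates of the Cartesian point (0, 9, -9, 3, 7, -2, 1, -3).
9b₂ + 3b₄ + 10b₅ + 8b₆ + 6b₇ + 3b₈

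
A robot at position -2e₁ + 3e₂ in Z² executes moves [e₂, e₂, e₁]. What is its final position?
(-1, 5)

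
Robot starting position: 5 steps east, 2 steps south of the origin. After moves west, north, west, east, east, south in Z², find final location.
(5, -2)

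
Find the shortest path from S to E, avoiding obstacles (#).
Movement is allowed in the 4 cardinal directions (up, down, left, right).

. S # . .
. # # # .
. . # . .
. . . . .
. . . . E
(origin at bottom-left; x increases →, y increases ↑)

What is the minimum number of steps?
9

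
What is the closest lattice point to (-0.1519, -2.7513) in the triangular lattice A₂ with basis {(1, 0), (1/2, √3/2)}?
(-0.5, -2.598)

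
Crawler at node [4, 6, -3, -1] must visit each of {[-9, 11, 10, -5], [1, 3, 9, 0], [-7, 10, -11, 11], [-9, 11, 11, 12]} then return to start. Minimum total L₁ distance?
122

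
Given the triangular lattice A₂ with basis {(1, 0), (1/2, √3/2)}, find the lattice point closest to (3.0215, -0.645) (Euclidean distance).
(3.5, -0.866)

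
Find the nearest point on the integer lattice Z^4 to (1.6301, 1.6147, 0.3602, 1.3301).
(2, 2, 0, 1)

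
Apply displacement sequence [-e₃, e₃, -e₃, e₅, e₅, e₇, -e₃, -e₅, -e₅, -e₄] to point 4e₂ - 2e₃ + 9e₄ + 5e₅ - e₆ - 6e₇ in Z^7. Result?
(0, 4, -4, 8, 5, -1, -5)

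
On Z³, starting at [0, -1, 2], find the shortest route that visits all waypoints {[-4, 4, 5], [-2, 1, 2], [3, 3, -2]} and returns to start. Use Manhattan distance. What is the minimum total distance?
38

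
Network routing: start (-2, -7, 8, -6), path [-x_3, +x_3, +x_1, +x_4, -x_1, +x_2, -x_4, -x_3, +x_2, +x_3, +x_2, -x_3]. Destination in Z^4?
(-2, -4, 7, -6)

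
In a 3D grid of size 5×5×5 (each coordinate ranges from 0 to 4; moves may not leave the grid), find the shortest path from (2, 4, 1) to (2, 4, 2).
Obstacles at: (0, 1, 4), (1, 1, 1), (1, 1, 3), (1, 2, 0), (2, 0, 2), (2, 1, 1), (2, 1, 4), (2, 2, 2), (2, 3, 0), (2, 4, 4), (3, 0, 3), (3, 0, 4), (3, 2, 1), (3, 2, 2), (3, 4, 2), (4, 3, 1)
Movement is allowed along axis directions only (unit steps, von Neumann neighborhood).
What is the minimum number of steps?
1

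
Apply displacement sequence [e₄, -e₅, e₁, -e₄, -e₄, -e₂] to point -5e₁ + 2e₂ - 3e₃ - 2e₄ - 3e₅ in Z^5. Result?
(-4, 1, -3, -3, -4)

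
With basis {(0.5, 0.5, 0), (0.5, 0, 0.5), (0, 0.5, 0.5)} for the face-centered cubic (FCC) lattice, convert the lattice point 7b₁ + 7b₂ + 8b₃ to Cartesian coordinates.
(7, 7.5, 7.5)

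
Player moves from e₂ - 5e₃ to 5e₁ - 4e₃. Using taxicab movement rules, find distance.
7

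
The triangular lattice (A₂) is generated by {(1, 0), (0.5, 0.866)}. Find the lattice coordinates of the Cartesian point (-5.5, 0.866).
-6b₁ + b₂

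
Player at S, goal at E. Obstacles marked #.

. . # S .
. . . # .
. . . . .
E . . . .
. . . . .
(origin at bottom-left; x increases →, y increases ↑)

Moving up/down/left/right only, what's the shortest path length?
8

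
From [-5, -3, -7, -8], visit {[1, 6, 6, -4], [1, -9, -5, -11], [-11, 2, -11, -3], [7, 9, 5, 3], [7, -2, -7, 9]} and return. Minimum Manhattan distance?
152
(one optimal route: (-5, -3, -7, -8) → (1, -9, -5, -11) → (7, -2, -7, 9) → (7, 9, 5, 3) → (1, 6, 6, -4) → (-11, 2, -11, -3) → (-5, -3, -7, -8))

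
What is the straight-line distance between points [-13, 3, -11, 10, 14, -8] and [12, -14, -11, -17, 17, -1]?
41.2432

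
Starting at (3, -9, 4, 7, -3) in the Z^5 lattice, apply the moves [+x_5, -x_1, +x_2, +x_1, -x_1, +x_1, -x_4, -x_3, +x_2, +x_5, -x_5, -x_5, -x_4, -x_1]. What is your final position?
(2, -7, 3, 5, -3)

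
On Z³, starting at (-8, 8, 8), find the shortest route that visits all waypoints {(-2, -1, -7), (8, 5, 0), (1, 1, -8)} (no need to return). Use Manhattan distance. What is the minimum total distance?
52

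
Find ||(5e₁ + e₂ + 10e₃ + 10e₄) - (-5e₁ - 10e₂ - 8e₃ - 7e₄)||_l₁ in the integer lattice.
56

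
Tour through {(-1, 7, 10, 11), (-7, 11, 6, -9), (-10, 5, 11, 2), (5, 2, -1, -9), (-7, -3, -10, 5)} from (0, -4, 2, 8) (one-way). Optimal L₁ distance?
137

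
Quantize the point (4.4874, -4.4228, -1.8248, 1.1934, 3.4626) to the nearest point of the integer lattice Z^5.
(4, -4, -2, 1, 3)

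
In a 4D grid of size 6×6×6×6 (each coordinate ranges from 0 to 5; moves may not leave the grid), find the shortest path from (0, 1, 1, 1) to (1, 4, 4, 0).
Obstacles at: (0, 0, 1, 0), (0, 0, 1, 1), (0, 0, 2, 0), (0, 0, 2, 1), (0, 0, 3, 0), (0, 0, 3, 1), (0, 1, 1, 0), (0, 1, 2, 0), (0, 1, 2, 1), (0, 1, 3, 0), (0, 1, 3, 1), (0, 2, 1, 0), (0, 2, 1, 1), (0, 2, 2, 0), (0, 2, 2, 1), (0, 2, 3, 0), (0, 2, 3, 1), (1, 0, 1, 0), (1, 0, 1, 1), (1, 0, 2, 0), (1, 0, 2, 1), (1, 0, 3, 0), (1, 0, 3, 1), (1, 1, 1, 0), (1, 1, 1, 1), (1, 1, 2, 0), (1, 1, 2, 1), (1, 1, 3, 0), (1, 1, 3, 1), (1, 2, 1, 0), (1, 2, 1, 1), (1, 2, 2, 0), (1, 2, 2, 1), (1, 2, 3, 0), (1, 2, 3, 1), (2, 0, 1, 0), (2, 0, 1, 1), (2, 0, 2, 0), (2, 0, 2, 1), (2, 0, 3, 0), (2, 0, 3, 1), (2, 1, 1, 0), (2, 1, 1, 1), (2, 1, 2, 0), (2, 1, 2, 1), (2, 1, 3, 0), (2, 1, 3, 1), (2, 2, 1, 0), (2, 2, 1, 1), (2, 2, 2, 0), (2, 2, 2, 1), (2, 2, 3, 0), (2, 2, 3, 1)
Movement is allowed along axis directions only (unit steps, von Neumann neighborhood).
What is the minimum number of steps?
10
(one shortest path: (0, 1, 1, 1) → (0, 1, 0, 1) → (1, 1, 0, 1) → (1, 2, 0, 1) → (1, 3, 0, 1) → (1, 4, 0, 1) → (1, 4, 1, 1) → (1, 4, 2, 1) → (1, 4, 3, 1) → (1, 4, 4, 1) → (1, 4, 4, 0))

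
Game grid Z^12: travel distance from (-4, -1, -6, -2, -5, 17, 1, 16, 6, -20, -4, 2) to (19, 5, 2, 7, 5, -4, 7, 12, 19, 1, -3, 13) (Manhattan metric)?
133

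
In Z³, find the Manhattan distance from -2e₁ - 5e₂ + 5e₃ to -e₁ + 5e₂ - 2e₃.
18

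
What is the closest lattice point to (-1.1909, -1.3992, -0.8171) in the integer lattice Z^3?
(-1, -1, -1)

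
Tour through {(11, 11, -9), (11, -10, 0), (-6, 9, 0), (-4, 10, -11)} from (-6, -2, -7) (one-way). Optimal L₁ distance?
80
(one optimal route: (-6, -2, -7) → (-6, 9, 0) → (-4, 10, -11) → (11, 11, -9) → (11, -10, 0))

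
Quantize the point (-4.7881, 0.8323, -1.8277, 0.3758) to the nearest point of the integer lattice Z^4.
(-5, 1, -2, 0)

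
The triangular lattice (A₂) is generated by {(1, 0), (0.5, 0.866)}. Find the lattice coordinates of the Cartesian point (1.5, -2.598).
3b₁ - 3b₂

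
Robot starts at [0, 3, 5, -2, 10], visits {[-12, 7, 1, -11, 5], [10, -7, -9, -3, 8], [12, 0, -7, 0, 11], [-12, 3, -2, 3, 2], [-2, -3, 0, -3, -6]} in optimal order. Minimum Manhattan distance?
142
(one optimal route: (0, 3, 5, -2, 10) → (12, 0, -7, 0, 11) → (10, -7, -9, -3, 8) → (-2, -3, 0, -3, -6) → (-12, 3, -2, 3, 2) → (-12, 7, 1, -11, 5))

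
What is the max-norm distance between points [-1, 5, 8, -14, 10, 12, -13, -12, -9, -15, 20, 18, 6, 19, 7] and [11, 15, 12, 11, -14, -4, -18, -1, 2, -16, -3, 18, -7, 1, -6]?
25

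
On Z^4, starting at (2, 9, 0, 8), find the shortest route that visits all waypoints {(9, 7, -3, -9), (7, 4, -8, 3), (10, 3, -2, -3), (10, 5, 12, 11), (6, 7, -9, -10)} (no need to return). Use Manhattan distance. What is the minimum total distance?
93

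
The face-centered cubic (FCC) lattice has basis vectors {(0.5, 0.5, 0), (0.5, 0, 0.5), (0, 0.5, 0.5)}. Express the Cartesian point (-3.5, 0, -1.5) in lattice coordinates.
-2b₁ - 5b₂ + 2b₃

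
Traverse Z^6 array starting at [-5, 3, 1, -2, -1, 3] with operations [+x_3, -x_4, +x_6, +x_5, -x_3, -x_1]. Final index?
(-6, 3, 1, -3, 0, 4)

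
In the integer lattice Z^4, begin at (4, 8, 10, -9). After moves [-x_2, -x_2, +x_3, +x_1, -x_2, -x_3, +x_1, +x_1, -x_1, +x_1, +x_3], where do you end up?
(7, 5, 11, -9)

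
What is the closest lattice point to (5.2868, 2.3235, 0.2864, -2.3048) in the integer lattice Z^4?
(5, 2, 0, -2)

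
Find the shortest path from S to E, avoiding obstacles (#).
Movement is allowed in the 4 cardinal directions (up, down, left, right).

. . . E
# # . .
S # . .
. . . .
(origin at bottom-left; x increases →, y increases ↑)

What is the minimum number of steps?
7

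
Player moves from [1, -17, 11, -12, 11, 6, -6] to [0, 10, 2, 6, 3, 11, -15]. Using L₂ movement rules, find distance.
36.1248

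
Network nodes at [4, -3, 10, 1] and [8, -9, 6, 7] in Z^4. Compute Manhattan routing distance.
20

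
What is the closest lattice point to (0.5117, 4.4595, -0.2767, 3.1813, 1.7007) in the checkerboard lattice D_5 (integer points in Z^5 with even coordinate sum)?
(1, 4, 0, 3, 2)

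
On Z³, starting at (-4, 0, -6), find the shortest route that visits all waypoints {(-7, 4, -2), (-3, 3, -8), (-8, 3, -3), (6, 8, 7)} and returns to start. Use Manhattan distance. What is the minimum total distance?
74
(one optimal route: (-4, 0, -6) → (-3, 3, -8) → (6, 8, 7) → (-7, 4, -2) → (-8, 3, -3) → (-4, 0, -6))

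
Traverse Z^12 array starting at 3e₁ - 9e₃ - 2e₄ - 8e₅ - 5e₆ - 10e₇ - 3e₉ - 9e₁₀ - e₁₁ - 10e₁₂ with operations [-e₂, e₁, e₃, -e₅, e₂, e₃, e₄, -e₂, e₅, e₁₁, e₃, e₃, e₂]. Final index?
(4, 0, -5, -1, -8, -5, -10, 0, -3, -9, 0, -10)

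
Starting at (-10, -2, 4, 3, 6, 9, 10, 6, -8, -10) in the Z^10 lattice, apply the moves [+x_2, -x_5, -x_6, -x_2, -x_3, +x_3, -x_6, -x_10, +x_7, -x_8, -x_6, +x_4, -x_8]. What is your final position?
(-10, -2, 4, 4, 5, 6, 11, 4, -8, -11)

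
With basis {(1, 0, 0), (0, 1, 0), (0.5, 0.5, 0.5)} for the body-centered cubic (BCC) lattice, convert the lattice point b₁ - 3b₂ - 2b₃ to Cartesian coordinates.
(0, -4, -1)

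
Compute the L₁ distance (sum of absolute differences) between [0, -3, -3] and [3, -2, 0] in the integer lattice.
7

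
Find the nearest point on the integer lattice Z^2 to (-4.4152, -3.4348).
(-4, -3)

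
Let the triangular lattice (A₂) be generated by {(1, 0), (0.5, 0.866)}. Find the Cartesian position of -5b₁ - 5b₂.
(-7.5, -4.33)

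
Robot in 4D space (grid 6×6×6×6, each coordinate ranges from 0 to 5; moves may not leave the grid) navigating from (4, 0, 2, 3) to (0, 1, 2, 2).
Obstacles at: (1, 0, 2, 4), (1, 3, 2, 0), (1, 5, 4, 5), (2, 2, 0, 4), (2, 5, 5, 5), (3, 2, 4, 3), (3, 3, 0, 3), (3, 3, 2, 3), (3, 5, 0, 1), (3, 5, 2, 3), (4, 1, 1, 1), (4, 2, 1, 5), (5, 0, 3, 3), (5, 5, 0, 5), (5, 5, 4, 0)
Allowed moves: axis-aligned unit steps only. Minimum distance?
6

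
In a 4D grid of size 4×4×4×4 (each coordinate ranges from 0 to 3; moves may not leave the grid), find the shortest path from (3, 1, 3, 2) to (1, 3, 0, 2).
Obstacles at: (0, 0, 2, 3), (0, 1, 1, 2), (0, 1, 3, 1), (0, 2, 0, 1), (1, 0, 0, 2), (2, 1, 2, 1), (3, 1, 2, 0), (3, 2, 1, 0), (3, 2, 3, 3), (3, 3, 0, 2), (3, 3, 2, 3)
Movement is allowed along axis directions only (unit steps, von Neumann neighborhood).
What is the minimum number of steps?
7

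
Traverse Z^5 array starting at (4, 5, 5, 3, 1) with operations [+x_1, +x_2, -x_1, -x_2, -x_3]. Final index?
(4, 5, 4, 3, 1)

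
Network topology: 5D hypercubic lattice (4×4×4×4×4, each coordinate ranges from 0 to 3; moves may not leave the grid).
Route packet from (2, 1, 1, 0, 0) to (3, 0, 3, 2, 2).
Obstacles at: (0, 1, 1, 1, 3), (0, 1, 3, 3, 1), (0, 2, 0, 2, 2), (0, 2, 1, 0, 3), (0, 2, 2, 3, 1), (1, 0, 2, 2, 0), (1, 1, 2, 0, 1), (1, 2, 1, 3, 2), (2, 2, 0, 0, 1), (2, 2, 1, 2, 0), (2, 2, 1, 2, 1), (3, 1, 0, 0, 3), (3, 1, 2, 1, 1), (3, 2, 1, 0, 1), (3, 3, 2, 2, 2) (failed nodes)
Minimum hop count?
8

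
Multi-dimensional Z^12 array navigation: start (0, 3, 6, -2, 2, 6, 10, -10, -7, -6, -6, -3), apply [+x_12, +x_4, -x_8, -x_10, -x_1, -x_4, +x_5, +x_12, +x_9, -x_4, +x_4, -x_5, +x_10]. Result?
(-1, 3, 6, -2, 2, 6, 10, -11, -6, -6, -6, -1)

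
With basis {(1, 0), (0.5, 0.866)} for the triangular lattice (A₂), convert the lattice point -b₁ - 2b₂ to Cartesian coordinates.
(-2, -1.732)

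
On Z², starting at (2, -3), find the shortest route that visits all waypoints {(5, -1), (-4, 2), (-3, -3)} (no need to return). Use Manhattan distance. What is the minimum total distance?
21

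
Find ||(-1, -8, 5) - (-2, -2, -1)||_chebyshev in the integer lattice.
6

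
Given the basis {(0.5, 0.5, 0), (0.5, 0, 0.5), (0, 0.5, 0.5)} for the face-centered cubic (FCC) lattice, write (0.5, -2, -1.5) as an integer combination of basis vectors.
b₂ - 4b₃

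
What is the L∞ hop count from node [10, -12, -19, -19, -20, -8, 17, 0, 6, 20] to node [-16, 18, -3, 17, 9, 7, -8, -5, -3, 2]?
36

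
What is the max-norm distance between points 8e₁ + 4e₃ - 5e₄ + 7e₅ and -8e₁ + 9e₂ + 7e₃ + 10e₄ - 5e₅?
16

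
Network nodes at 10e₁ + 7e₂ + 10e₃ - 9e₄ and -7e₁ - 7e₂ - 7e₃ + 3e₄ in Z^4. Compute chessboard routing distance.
17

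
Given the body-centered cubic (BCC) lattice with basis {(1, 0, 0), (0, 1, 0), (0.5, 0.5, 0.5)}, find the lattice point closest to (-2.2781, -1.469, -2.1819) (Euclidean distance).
(-2.5, -1.5, -2.5)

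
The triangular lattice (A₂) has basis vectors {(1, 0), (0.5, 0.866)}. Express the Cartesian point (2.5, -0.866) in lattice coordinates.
3b₁ - b₂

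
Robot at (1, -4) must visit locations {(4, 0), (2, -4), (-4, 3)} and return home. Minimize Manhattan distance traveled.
30
(one optimal route: (1, -4) → (2, -4) → (4, 0) → (-4, 3) → (1, -4))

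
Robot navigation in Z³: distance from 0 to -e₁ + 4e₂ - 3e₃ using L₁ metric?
8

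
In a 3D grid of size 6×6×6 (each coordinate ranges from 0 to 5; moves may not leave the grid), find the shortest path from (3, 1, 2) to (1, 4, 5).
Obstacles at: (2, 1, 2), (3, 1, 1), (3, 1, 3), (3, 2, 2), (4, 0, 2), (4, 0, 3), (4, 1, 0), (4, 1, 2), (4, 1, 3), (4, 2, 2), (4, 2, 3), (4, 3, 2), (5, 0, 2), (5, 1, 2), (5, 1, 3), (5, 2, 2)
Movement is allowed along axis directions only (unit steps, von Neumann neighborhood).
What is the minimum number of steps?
10
(one shortest path: (3, 1, 2) → (3, 0, 2) → (2, 0, 2) → (1, 0, 2) → (1, 1, 2) → (1, 2, 2) → (1, 3, 2) → (1, 4, 2) → (1, 4, 3) → (1, 4, 4) → (1, 4, 5))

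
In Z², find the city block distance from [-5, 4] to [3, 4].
8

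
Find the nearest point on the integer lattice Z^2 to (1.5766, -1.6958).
(2, -2)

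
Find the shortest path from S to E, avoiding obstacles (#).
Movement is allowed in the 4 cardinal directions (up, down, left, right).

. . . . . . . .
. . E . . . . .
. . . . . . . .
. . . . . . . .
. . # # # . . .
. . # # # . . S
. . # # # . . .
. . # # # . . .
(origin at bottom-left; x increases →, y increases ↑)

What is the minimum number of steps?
9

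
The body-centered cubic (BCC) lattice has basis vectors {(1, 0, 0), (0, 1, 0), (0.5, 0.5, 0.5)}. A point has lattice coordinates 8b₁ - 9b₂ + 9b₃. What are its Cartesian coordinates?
(12.5, -4.5, 4.5)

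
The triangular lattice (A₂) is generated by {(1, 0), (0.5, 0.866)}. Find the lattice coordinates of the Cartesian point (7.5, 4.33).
5b₁ + 5b₂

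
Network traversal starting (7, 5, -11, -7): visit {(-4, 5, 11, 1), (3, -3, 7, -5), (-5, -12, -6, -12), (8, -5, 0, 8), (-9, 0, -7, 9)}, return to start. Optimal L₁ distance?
200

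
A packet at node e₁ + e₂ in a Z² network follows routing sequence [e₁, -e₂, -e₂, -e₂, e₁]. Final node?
(3, -2)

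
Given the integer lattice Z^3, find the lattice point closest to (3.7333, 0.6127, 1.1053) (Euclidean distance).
(4, 1, 1)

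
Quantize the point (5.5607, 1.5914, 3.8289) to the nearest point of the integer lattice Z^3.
(6, 2, 4)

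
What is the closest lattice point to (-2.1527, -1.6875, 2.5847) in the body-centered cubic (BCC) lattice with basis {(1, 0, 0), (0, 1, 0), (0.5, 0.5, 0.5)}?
(-2.5, -1.5, 2.5)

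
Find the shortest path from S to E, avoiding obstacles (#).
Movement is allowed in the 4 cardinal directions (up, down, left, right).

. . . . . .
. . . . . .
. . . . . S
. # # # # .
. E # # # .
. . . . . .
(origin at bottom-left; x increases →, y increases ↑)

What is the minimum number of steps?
8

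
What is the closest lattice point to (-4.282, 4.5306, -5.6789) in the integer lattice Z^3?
(-4, 5, -6)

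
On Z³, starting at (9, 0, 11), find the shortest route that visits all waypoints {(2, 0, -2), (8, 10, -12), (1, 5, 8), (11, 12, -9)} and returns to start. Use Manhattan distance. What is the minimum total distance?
100
(one optimal route: (9, 0, 11) → (1, 5, 8) → (2, 0, -2) → (8, 10, -12) → (11, 12, -9) → (9, 0, 11))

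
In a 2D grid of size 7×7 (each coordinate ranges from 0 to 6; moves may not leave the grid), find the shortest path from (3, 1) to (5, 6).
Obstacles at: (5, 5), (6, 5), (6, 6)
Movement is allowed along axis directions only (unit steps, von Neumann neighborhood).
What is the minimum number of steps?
7
(one shortest path: (3, 1) → (4, 1) → (4, 2) → (4, 3) → (4, 4) → (4, 5) → (4, 6) → (5, 6))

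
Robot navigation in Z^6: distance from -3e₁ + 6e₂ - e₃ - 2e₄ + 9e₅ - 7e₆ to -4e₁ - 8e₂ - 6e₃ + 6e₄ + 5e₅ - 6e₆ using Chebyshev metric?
14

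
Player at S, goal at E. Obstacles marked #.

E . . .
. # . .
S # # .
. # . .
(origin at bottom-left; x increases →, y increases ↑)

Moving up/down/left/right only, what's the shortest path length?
2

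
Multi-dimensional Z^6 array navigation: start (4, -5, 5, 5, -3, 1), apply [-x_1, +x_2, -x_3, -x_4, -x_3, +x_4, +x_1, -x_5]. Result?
(4, -4, 3, 5, -4, 1)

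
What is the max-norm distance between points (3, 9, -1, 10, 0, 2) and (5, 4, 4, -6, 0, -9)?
16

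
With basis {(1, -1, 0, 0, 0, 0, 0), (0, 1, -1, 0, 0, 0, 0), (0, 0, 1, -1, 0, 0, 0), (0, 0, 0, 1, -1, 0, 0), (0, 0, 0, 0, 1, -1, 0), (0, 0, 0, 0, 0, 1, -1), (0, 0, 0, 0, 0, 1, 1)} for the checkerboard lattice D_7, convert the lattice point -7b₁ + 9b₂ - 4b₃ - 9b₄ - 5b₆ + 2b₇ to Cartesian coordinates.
(-7, 16, -13, -5, 9, -3, 7)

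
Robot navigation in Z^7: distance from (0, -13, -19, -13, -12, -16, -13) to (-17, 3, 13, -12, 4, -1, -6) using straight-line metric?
45.8258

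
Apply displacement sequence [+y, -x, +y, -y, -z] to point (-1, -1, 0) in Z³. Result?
(-2, 0, -1)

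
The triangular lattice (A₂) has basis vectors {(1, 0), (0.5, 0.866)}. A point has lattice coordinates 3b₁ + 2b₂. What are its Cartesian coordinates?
(4, 1.732)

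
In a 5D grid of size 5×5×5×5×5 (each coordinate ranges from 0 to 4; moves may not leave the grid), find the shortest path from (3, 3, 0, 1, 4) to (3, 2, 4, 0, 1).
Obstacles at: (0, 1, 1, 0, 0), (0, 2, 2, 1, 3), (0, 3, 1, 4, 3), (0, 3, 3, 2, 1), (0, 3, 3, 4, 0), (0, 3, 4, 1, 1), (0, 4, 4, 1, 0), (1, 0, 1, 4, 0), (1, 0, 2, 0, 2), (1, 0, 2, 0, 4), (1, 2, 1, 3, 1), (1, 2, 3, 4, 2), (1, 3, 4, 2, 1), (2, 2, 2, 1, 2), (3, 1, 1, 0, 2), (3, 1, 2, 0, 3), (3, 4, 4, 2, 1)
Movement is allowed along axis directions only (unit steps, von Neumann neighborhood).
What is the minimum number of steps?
9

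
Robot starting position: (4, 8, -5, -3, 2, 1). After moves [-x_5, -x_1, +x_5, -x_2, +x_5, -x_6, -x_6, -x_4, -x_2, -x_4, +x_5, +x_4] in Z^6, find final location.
(3, 6, -5, -4, 4, -1)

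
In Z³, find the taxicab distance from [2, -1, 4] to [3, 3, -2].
11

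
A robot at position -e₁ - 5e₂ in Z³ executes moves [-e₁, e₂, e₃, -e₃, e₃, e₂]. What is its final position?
(-2, -3, 1)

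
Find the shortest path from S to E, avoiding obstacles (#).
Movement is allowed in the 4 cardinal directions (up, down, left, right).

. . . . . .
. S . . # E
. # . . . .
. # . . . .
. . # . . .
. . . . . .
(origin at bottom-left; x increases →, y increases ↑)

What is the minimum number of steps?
6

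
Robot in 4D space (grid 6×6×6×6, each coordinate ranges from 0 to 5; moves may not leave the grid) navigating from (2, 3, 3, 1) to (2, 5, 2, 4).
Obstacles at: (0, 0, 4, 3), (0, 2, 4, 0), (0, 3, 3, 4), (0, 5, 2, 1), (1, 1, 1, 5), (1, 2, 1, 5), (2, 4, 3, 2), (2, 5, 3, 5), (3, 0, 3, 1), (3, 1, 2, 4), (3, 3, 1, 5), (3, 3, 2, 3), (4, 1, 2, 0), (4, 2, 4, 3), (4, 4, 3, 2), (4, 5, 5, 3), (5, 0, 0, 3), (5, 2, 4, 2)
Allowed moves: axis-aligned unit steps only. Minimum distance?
6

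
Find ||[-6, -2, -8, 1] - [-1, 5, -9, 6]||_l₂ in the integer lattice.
10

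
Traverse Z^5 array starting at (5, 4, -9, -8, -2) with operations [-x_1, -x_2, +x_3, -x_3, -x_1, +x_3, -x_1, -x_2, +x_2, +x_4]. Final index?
(2, 3, -8, -7, -2)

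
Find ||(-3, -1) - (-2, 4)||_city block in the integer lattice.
6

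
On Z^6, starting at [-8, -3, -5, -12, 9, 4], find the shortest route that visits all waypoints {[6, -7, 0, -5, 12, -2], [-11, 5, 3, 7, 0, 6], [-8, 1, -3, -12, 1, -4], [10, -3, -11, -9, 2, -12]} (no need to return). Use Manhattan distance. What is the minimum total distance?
167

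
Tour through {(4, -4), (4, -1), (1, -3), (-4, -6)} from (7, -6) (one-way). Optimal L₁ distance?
21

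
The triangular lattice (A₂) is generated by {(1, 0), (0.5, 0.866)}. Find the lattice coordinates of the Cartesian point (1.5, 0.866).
b₁ + b₂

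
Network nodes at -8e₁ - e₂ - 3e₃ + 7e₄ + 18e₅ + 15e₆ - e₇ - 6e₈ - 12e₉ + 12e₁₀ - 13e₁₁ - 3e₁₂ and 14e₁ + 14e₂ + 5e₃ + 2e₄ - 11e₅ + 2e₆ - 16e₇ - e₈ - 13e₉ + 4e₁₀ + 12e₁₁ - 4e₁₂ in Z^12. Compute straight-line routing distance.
52.4309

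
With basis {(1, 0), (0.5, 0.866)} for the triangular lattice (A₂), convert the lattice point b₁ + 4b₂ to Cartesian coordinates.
(3, 3.464)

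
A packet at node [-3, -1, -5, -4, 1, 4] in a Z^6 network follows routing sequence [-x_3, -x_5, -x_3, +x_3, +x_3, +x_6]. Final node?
(-3, -1, -5, -4, 0, 5)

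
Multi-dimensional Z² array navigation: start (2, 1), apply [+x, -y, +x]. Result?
(4, 0)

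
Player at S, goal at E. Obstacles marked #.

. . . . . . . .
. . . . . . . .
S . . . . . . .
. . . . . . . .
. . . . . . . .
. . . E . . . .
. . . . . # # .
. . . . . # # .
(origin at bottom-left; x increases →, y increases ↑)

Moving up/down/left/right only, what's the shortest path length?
6
(one shortest path: (0, 5) → (1, 5) → (2, 5) → (3, 5) → (3, 4) → (3, 3) → (3, 2))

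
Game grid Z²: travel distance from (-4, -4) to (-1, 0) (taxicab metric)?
7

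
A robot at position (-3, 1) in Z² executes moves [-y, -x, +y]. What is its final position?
(-4, 1)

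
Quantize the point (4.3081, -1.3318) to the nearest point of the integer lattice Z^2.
(4, -1)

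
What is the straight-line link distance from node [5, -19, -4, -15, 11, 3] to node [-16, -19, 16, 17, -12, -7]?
49.94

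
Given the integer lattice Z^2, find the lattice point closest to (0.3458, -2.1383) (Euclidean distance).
(0, -2)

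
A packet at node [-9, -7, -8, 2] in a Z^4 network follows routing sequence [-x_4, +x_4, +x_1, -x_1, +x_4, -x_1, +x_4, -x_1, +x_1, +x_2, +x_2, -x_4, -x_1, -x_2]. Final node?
(-11, -6, -8, 3)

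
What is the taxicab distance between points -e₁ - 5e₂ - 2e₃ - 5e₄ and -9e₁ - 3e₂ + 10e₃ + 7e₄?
34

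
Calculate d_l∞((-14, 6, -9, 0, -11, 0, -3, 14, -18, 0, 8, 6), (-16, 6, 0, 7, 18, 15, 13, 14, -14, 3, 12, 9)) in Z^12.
29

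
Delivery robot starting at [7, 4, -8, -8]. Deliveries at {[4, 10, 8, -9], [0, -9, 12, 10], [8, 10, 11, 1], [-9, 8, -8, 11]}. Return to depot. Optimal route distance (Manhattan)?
166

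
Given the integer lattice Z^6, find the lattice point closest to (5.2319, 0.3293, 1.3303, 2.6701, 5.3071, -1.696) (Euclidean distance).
(5, 0, 1, 3, 5, -2)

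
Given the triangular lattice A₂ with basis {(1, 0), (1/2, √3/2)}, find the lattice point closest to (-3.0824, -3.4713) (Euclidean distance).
(-3, -3.464)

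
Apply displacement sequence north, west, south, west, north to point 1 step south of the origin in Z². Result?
(-2, 0)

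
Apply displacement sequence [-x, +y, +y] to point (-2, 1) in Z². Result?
(-3, 3)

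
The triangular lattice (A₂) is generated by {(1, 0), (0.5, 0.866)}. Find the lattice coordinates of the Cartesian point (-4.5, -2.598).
-3b₁ - 3b₂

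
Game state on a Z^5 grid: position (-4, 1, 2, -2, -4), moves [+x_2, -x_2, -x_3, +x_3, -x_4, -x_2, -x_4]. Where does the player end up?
(-4, 0, 2, -4, -4)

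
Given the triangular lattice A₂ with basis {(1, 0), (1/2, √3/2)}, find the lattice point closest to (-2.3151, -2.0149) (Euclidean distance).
(-2, -1.732)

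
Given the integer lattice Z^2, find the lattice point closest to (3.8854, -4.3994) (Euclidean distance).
(4, -4)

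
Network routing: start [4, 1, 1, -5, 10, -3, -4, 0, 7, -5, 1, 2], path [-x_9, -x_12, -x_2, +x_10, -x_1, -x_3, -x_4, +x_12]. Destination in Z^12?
(3, 0, 0, -6, 10, -3, -4, 0, 6, -4, 1, 2)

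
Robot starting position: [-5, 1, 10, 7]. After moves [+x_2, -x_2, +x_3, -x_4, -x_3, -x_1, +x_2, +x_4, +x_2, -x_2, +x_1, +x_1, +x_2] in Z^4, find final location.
(-4, 3, 10, 7)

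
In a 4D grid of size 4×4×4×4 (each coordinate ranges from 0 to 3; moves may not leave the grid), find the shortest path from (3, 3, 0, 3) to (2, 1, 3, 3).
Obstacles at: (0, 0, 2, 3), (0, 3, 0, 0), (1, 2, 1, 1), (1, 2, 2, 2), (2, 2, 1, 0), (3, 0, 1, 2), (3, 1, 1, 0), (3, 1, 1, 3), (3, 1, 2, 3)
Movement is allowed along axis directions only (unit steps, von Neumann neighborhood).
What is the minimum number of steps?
6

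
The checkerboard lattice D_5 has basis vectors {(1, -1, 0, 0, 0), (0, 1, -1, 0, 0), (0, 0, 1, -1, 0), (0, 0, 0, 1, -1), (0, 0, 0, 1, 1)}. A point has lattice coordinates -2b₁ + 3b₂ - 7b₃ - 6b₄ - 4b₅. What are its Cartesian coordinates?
(-2, 5, -10, -3, 2)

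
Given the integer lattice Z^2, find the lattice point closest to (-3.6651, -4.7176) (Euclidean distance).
(-4, -5)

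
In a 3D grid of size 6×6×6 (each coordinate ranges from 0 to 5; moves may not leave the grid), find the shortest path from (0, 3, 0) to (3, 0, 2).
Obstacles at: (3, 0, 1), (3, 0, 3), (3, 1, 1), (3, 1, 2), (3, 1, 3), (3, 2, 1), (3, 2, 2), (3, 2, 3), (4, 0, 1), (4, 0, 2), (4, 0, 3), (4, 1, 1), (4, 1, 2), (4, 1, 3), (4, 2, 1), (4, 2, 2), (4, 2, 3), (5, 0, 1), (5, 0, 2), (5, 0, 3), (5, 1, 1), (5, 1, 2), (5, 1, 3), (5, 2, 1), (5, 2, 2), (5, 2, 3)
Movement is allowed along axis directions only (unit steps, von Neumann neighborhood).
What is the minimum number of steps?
8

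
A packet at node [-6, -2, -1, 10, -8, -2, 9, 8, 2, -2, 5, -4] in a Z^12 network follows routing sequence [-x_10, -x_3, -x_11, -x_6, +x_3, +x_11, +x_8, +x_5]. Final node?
(-6, -2, -1, 10, -7, -3, 9, 9, 2, -3, 5, -4)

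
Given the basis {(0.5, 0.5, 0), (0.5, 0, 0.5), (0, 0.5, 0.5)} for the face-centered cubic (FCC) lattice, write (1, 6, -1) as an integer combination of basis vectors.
8b₁ - 6b₂ + 4b₃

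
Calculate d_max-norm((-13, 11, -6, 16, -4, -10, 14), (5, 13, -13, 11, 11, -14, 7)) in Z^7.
18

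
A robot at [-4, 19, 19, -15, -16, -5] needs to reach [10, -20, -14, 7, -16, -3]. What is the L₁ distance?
110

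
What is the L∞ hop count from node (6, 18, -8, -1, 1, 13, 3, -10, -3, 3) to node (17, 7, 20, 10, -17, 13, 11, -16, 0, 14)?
28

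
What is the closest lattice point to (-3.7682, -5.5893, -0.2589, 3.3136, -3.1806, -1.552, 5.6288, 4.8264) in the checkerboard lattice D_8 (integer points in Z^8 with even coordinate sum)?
(-4, -6, 0, 3, -3, -1, 6, 5)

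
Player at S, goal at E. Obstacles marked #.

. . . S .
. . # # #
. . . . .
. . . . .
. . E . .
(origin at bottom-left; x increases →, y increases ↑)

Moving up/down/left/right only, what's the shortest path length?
7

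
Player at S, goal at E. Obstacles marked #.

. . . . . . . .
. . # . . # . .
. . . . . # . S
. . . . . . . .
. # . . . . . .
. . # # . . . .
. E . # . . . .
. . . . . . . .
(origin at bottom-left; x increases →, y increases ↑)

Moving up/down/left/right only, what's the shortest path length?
12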